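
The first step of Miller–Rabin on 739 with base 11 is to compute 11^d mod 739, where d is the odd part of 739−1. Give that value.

1

739 − 1 = 738 = 2^1 · 369, so d = 369.
11^1 ≡ 11 (mod 739)
11^2 ≡ 11^2 = 121 ≡ 121 (mod 739)
11^4 ≡ 121^2 = 14641 ≡ 600 (mod 739)
11^8 ≡ 600^2 = 360000 ≡ 107 (mod 739)
11^16 ≡ 107^2 = 11449 ≡ 364 (mod 739)
11^32 ≡ 364^2 = 132496 ≡ 215 (mod 739)
11^64 ≡ 215^2 = 46225 ≡ 407 (mod 739)
11^128 ≡ 407^2 = 165649 ≡ 113 (mod 739)
11^256 ≡ 113^2 = 12769 ≡ 206 (mod 739)
369 = 256 + 64 + 32 + 16 + 1 in binary powers of 2.
So 11^369 ≡ 206 · 407 · 215 · 364 · 11 ≡ 1 (mod 739).
Since 11^d ≡ 1 (mod 739), base 11 does not prove 739 composite.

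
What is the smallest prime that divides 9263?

9263 is odd.
Digit sum 20, not divisible by 3.
Ends in 3: not divisible by 5.
7: 9263 = 7·1323 + 2
11: 9263 = 11·842 + 1
13: 9263 = 13·712 + 7
17: 9263 = 17·544 + 15
19: 9263 = 19·487 + 10
23: 9263 = 23·402 + 17
29: 9263 = 29·319 + 12
31: 9263 = 31·298 + 25
37: 9263 = 37·250 + 13
41: 9263 = 41·225 + 38
43: 9263 = 43·215 + 18
47: 9263 = 47·197 + 4
53: 9263 = 53·174 + 41
59: 9263 = 59·157

59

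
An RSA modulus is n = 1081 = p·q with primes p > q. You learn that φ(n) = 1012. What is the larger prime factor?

φ(n) = (p−1)(q−1) = n − (p+q) + 1, so p + q = 1081 − 1012 + 1 = 70.
p and q are the roots of t² − 70t + 1081 = 0.
Discriminant: 70² − 4·1081 = 4900 − 4324 = 576; √576 = 24.
q = (70 − 24)/2 = 23, p = (70 + 24)/2 = 47.
Check: 23 · 47 = 1081.

47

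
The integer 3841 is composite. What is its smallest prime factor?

3841 is odd.
Digit sum 16, not divisible by 3.
Ends in 1: not divisible by 5.
7: 3841 = 7·548 + 5
11: 3841 = 11·349 + 2
13: 3841 = 13·295 + 6
17: 3841 = 17·225 + 16
19: 3841 = 19·202 + 3
23: 3841 = 23·167

23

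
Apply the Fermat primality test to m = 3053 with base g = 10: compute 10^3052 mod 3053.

10^1 ≡ 10 (mod 3053)
10^2 ≡ 10^2 = 100 ≡ 100 (mod 3053)
10^4 ≡ 100^2 = 10000 ≡ 841 (mod 3053)
10^8 ≡ 841^2 = 707281 ≡ 2038 (mod 3053)
10^16 ≡ 2038^2 = 4153444 ≡ 1364 (mod 3053)
10^32 ≡ 1364^2 = 1860496 ≡ 1219 (mod 3053)
10^64 ≡ 1219^2 = 1485961 ≡ 2203 (mod 3053)
10^128 ≡ 2203^2 = 4853209 ≡ 1992 (mod 3053)
10^256 ≡ 1992^2 = 3968064 ≡ 2217 (mod 3053)
10^512 ≡ 2217^2 = 4915089 ≡ 2812 (mod 3053)
10^1024 ≡ 2812^2 = 7907344 ≡ 74 (mod 3053)
10^2048 ≡ 74^2 = 5476 ≡ 2423 (mod 3053)
3052 = 2048 + 512 + 256 + 128 + 64 + 32 + 8 + 4 in binary powers of 2.
So 10^3052 ≡ 2423 · 2812 · 2217 · 1992 · 2203 · 1219 · 2038 · 841 ≡ 1425 (mod 3053).
Since 1425 ≠ 1, base 10 is a Fermat witness: 3053 is composite.

1425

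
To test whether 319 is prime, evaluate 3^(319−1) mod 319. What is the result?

3^1 ≡ 3 (mod 319)
3^2 ≡ 3^2 = 9 ≡ 9 (mod 319)
3^4 ≡ 9^2 = 81 ≡ 81 (mod 319)
3^8 ≡ 81^2 = 6561 ≡ 181 (mod 319)
3^16 ≡ 181^2 = 32761 ≡ 223 (mod 319)
3^32 ≡ 223^2 = 49729 ≡ 284 (mod 319)
3^64 ≡ 284^2 = 80656 ≡ 268 (mod 319)
3^128 ≡ 268^2 = 71824 ≡ 49 (mod 319)
3^256 ≡ 49^2 = 2401 ≡ 168 (mod 319)
318 = 256 + 32 + 16 + 8 + 4 + 2 in binary powers of 2.
So 3^318 ≡ 168 · 284 · 223 · 181 · 81 · 9 ≡ 5 (mod 319).
Since 5 ≠ 1, base 3 is a Fermat witness: 319 is composite.

5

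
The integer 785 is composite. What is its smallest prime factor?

5

785 is odd.
Digit sum 20, not divisible by 3.
Ends in 5: divisible by 5.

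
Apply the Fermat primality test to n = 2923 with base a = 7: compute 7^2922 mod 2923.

7^1 ≡ 7 (mod 2923)
7^2 ≡ 7^2 = 49 ≡ 49 (mod 2923)
7^4 ≡ 49^2 = 2401 ≡ 2401 (mod 2923)
7^8 ≡ 2401^2 = 5764801 ≡ 645 (mod 2923)
7^16 ≡ 645^2 = 416025 ≡ 959 (mod 2923)
7^32 ≡ 959^2 = 919681 ≡ 1859 (mod 2923)
7^64 ≡ 1859^2 = 3455881 ≡ 895 (mod 2923)
7^128 ≡ 895^2 = 801025 ≡ 123 (mod 2923)
7^256 ≡ 123^2 = 15129 ≡ 514 (mod 2923)
7^512 ≡ 514^2 = 264196 ≡ 1126 (mod 2923)
7^1024 ≡ 1126^2 = 1267876 ≡ 2217 (mod 2923)
7^2048 ≡ 2217^2 = 4915089 ≡ 1526 (mod 2923)
2922 = 2048 + 512 + 256 + 64 + 32 + 8 + 2 in binary powers of 2.
So 7^2922 ≡ 1526 · 1126 · 514 · 895 · 1859 · 645 · 49 ≡ 433 (mod 2923).
Since 433 ≠ 1, base 7 is a Fermat witness: 2923 is composite.

433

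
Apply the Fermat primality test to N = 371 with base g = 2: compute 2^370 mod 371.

2^1 ≡ 2 (mod 371)
2^2 ≡ 2^2 = 4 ≡ 4 (mod 371)
2^4 ≡ 4^2 = 16 ≡ 16 (mod 371)
2^8 ≡ 16^2 = 256 ≡ 256 (mod 371)
2^16 ≡ 256^2 = 65536 ≡ 240 (mod 371)
2^32 ≡ 240^2 = 57600 ≡ 95 (mod 371)
2^64 ≡ 95^2 = 9025 ≡ 121 (mod 371)
2^128 ≡ 121^2 = 14641 ≡ 172 (mod 371)
2^256 ≡ 172^2 = 29584 ≡ 275 (mod 371)
370 = 256 + 64 + 32 + 16 + 2 in binary powers of 2.
So 2^370 ≡ 275 · 121 · 95 · 240 · 4 ≡ 170 (mod 371).
Since 170 ≠ 1, base 2 is a Fermat witness: 371 is composite.

170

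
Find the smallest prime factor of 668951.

43

668951 is odd.
Digit sum 35, not divisible by 3.
Ends in 1: not divisible by 5.
7: 668951 = 7·95564 + 3
11: 668951 = 11·60813 + 8
13: 668951 = 13·51457 + 10
17: 668951 = 17·39350 + 1
19: 668951 = 19·35207 + 18
23: 668951 = 23·29084 + 19
29: 668951 = 29·23067 + 8
31: 668951 = 31·21579 + 2
37: 668951 = 37·18079 + 28
41: 668951 = 41·16315 + 36
43: 668951 = 43·15557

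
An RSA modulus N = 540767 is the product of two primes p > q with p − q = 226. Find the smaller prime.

631

Since p = q + 226, we have 540767 = q(q + 226), so q² + 226q − 540767 = 0.
Discriminant: 226² + 4·540767 = 51076 + 2163068 = 2214144; √2214144 = 1488.
q = (−226 + 1488)/2 = 631, and p = q + 226 = 857.
Check: 631 · 857 = 540767.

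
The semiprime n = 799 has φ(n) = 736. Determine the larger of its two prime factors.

φ(n) = (p−1)(q−1) = n − (p+q) + 1, so p + q = 799 − 736 + 1 = 64.
p and q are the roots of t² − 64t + 799 = 0.
Discriminant: 64² − 4·799 = 4096 − 3196 = 900; √900 = 30.
q = (64 − 30)/2 = 17, p = (64 + 30)/2 = 47.
Check: 17 · 47 = 799.

47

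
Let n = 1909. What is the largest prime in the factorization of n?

1909 = 23 · 83
83 is prime.
So 1909 = 23 · 83; the largest prime factor is 83.

83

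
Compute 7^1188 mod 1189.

45

7^1 ≡ 7 (mod 1189)
7^2 ≡ 7^2 = 49 ≡ 49 (mod 1189)
7^4 ≡ 49^2 = 2401 ≡ 23 (mod 1189)
7^8 ≡ 23^2 = 529 ≡ 529 (mod 1189)
7^16 ≡ 529^2 = 279841 ≡ 426 (mod 1189)
7^32 ≡ 426^2 = 181476 ≡ 748 (mod 1189)
7^64 ≡ 748^2 = 559504 ≡ 674 (mod 1189)
7^128 ≡ 674^2 = 454276 ≡ 78 (mod 1189)
7^256 ≡ 78^2 = 6084 ≡ 139 (mod 1189)
7^512 ≡ 139^2 = 19321 ≡ 297 (mod 1189)
7^1024 ≡ 297^2 = 88209 ≡ 223 (mod 1189)
1188 = 1024 + 128 + 32 + 4 in binary powers of 2.
So 7^1188 ≡ 223 · 78 · 748 · 23 ≡ 45 (mod 1189).
Since 45 ≠ 1, base 7 is a Fermat witness: 1189 is composite.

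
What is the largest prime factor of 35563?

35563 = 11 · 3233
3233 = 53 · 61
61 is prime.
So 35563 = 11 · 53 · 61; the largest prime factor is 61.

61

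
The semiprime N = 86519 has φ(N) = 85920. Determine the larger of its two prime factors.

359

φ(n) = (p−1)(q−1) = n − (p+q) + 1, so p + q = 86519 − 85920 + 1 = 600.
p and q are the roots of t² − 600t + 86519 = 0.
Discriminant: 600² − 4·86519 = 360000 − 346076 = 13924; √13924 = 118.
q = (600 − 118)/2 = 241, p = (600 + 118)/2 = 359.
Check: 241 · 359 = 86519.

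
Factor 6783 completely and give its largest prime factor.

19

6783 = 3 · 2261
2261 = 7 · 323
323 = 17 · 19
19 is prime.
So 6783 = 3 · 7 · 17 · 19; the largest prime factor is 19.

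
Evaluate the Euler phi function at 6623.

6408

Factor: 6623 = 37 · 179.
φ(6623) = (37−1) · (179−1) = 36 · 178 = 6408.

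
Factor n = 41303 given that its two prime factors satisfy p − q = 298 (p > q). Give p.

401

Since p = q + 298, we have 41303 = q(q + 298), so q² + 298q − 41303 = 0.
Discriminant: 298² + 4·41303 = 88804 + 165212 = 254016; √254016 = 504.
q = (−298 + 504)/2 = 103, and p = q + 298 = 401.
Check: 103 · 401 = 41303.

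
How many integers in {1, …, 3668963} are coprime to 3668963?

3594888

Factor: 3668963 = 103 · 179 · 199.
φ(3668963) = (103−1) · (179−1) · (199−1) = 102 · 178 · 198 = 3594888.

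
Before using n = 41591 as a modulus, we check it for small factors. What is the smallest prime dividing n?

11

41591 is odd.
Digit sum 20, not divisible by 3.
Ends in 1: not divisible by 5.
7: 41591 = 7·5941 + 4
11: 41591 = 11·3781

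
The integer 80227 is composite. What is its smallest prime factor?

80227 is odd.
Digit sum 19, not divisible by 3.
Ends in 7: not divisible by 5.
7: 80227 = 7·11461

7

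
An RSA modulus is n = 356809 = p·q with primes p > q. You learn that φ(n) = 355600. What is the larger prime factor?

φ(n) = (p−1)(q−1) = n − (p+q) + 1, so p + q = 356809 − 355600 + 1 = 1210.
p and q are the roots of t² − 1210t + 356809 = 0.
Discriminant: 1210² − 4·356809 = 1464100 − 1427236 = 36864; √36864 = 192.
q = (1210 − 192)/2 = 509, p = (1210 + 192)/2 = 701.
Check: 509 · 701 = 356809.

701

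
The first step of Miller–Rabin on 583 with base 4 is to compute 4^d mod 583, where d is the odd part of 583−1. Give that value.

583 − 1 = 582 = 2^1 · 291, so d = 291.
4^1 ≡ 4 (mod 583)
4^2 ≡ 4^2 = 16 ≡ 16 (mod 583)
4^4 ≡ 16^2 = 256 ≡ 256 (mod 583)
4^8 ≡ 256^2 = 65536 ≡ 240 (mod 583)
4^16 ≡ 240^2 = 57600 ≡ 466 (mod 583)
4^32 ≡ 466^2 = 217156 ≡ 280 (mod 583)
4^64 ≡ 280^2 = 78400 ≡ 278 (mod 583)
4^128 ≡ 278^2 = 77284 ≡ 328 (mod 583)
4^256 ≡ 328^2 = 107584 ≡ 312 (mod 583)
291 = 256 + 32 + 2 + 1 in binary powers of 2.
So 4^291 ≡ 312 · 280 · 16 · 4 ≡ 70 (mod 583).
Squaring chain: 70; never reaches −1, so base 4 is a Miller–Rabin witness that 583 is composite.

70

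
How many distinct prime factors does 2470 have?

4

2470 = 2 · 1235
1235 = 5 · 247
247 = 13 · 19
2470 = 2 · 5 · 13 · 19, which has 4 distinct prime factors.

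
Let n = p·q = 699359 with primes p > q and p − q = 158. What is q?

Since p = q + 158, we have 699359 = q(q + 158), so q² + 158q − 699359 = 0.
Discriminant: 158² + 4·699359 = 24964 + 2797436 = 2822400; √2822400 = 1680.
q = (−158 + 1680)/2 = 761, and p = q + 158 = 919.
Check: 761 · 919 = 699359.

761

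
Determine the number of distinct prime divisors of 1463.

3

1463 = 7 · 209
209 = 11 · 19
1463 = 7 · 11 · 19, which has 3 distinct prime factors.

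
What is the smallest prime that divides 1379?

1379 is odd.
Digit sum 20, not divisible by 3.
Ends in 9: not divisible by 5.
7: 1379 = 7·197

7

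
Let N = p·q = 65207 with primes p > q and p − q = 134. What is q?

197

Since p = q + 134, we have 65207 = q(q + 134), so q² + 134q − 65207 = 0.
Discriminant: 134² + 4·65207 = 17956 + 260828 = 278784; √278784 = 528.
q = (−134 + 528)/2 = 197, and p = q + 134 = 331.
Check: 197 · 331 = 65207.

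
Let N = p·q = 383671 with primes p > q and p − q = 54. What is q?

593

Since p = q + 54, we have 383671 = q(q + 54), so q² + 54q − 383671 = 0.
Discriminant: 54² + 4·383671 = 2916 + 1534684 = 1537600; √1537600 = 1240.
q = (−54 + 1240)/2 = 593, and p = q + 54 = 647.
Check: 593 · 647 = 383671.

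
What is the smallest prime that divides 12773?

53

12773 is odd.
Digit sum 20, not divisible by 3.
Ends in 3: not divisible by 5.
7: 12773 = 7·1824 + 5
11: 12773 = 11·1161 + 2
13: 12773 = 13·982 + 7
17: 12773 = 17·751 + 6
19: 12773 = 19·672 + 5
23: 12773 = 23·555 + 8
29: 12773 = 29·440 + 13
31: 12773 = 31·412 + 1
37: 12773 = 37·345 + 8
41: 12773 = 41·311 + 22
43: 12773 = 43·297 + 2
47: 12773 = 47·271 + 36
53: 12773 = 53·241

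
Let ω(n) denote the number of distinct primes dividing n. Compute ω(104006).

5

104006 = 2 · 52003
52003 = 7 · 7429
7429 = 17 · 437
437 = 19 · 23
104006 = 2 · 7 · 17 · 19 · 23, which has 5 distinct prime factors.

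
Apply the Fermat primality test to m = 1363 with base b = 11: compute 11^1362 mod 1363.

11^1 ≡ 11 (mod 1363)
11^2 ≡ 11^2 = 121 ≡ 121 (mod 1363)
11^4 ≡ 121^2 = 14641 ≡ 1011 (mod 1363)
11^8 ≡ 1011^2 = 1022121 ≡ 1234 (mod 1363)
11^16 ≡ 1234^2 = 1522756 ≡ 285 (mod 1363)
11^32 ≡ 285^2 = 81225 ≡ 808 (mod 1363)
11^64 ≡ 808^2 = 652864 ≡ 1350 (mod 1363)
11^128 ≡ 1350^2 = 1822500 ≡ 169 (mod 1363)
11^256 ≡ 169^2 = 28561 ≡ 1301 (mod 1363)
11^512 ≡ 1301^2 = 1692601 ≡ 1118 (mod 1363)
11^1024 ≡ 1118^2 = 1249924 ≡ 53 (mod 1363)
1362 = 1024 + 256 + 64 + 16 + 2 in binary powers of 2.
So 11^1362 ≡ 53 · 1301 · 1350 · 285 · 121 ≡ 1193 (mod 1363).
Since 1193 ≠ 1, base 11 is a Fermat witness: 1363 is composite.

1193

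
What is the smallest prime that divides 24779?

71

24779 is odd.
Digit sum 29, not divisible by 3.
Ends in 9: not divisible by 5.
7: 24779 = 7·3539 + 6
11: 24779 = 11·2252 + 7
13: 24779 = 13·1906 + 1
17: 24779 = 17·1457 + 10
19: 24779 = 19·1304 + 3
23: 24779 = 23·1077 + 8
29: 24779 = 29·854 + 13
31: 24779 = 31·799 + 10
37: 24779 = 37·669 + 26
41: 24779 = 41·604 + 15
43: 24779 = 43·576 + 11
47: 24779 = 47·527 + 10
53: 24779 = 53·467 + 28
59: 24779 = 59·419 + 58
61: 24779 = 61·406 + 13
67: 24779 = 67·369 + 56
71: 24779 = 71·349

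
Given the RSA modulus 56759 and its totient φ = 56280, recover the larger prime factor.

269

φ(n) = (p−1)(q−1) = n − (p+q) + 1, so p + q = 56759 − 56280 + 1 = 480.
p and q are the roots of t² − 480t + 56759 = 0.
Discriminant: 480² − 4·56759 = 230400 − 227036 = 3364; √3364 = 58.
q = (480 − 58)/2 = 211, p = (480 + 58)/2 = 269.
Check: 211 · 269 = 56759.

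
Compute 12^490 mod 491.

12^1 ≡ 12 (mod 491)
12^2 ≡ 12^2 = 144 ≡ 144 (mod 491)
12^4 ≡ 144^2 = 20736 ≡ 114 (mod 491)
12^8 ≡ 114^2 = 12996 ≡ 230 (mod 491)
12^16 ≡ 230^2 = 52900 ≡ 363 (mod 491)
12^32 ≡ 363^2 = 131769 ≡ 181 (mod 491)
12^64 ≡ 181^2 = 32761 ≡ 355 (mod 491)
12^128 ≡ 355^2 = 126025 ≡ 329 (mod 491)
12^256 ≡ 329^2 = 108241 ≡ 221 (mod 491)
490 = 256 + 128 + 64 + 32 + 8 + 2 in binary powers of 2.
So 12^490 ≡ 221 · 329 · 355 · 181 · 230 · 144 ≡ 1 (mod 491).
Since the result is 1, base 12 gives no evidence that 491 is composite.

1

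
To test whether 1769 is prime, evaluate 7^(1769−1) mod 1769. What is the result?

7^1 ≡ 7 (mod 1769)
7^2 ≡ 7^2 = 49 ≡ 49 (mod 1769)
7^4 ≡ 49^2 = 2401 ≡ 632 (mod 1769)
7^8 ≡ 632^2 = 399424 ≡ 1399 (mod 1769)
7^16 ≡ 1399^2 = 1957201 ≡ 687 (mod 1769)
7^32 ≡ 687^2 = 471969 ≡ 1415 (mod 1769)
7^64 ≡ 1415^2 = 2002225 ≡ 1486 (mod 1769)
7^128 ≡ 1486^2 = 2208196 ≡ 484 (mod 1769)
7^256 ≡ 484^2 = 234256 ≡ 748 (mod 1769)
7^512 ≡ 748^2 = 559504 ≡ 500 (mod 1769)
7^1024 ≡ 500^2 = 250000 ≡ 571 (mod 1769)
1768 = 1024 + 512 + 128 + 64 + 32 + 8 in binary powers of 2.
So 7^1768 ≡ 571 · 500 · 484 · 1486 · 1415 · 1399 ≡ 1154 (mod 1769).
Since 1154 ≠ 1, base 7 is a Fermat witness: 1769 is composite.

1154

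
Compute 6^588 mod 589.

311

6^1 ≡ 6 (mod 589)
6^2 ≡ 6^2 = 36 ≡ 36 (mod 589)
6^4 ≡ 36^2 = 1296 ≡ 118 (mod 589)
6^8 ≡ 118^2 = 13924 ≡ 377 (mod 589)
6^16 ≡ 377^2 = 142129 ≡ 180 (mod 589)
6^32 ≡ 180^2 = 32400 ≡ 5 (mod 589)
6^64 ≡ 5^2 = 25 ≡ 25 (mod 589)
6^128 ≡ 25^2 = 625 ≡ 36 (mod 589)
6^256 ≡ 36^2 = 1296 ≡ 118 (mod 589)
6^512 ≡ 118^2 = 13924 ≡ 377 (mod 589)
588 = 512 + 64 + 8 + 4 in binary powers of 2.
So 6^588 ≡ 377 · 25 · 377 · 118 ≡ 311 (mod 589).
Since 311 ≠ 1, base 6 is a Fermat witness: 589 is composite.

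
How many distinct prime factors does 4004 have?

4

4004 = 2^2 · 1001
1001 = 7 · 143
143 = 11 · 13
4004 = 2^2 · 7 · 11 · 13, which has 4 distinct prime factors.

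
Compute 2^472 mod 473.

422

2^1 ≡ 2 (mod 473)
2^2 ≡ 2^2 = 4 ≡ 4 (mod 473)
2^4 ≡ 4^2 = 16 ≡ 16 (mod 473)
2^8 ≡ 16^2 = 256 ≡ 256 (mod 473)
2^16 ≡ 256^2 = 65536 ≡ 262 (mod 473)
2^32 ≡ 262^2 = 68644 ≡ 59 (mod 473)
2^64 ≡ 59^2 = 3481 ≡ 170 (mod 473)
2^128 ≡ 170^2 = 28900 ≡ 47 (mod 473)
2^256 ≡ 47^2 = 2209 ≡ 317 (mod 473)
472 = 256 + 128 + 64 + 16 + 8 in binary powers of 2.
So 2^472 ≡ 317 · 47 · 170 · 262 · 256 ≡ 422 (mod 473).
Since 422 ≠ 1, base 2 is a Fermat witness: 473 is composite.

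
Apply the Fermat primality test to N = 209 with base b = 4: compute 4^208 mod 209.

4^1 ≡ 4 (mod 209)
4^2 ≡ 4^2 = 16 ≡ 16 (mod 209)
4^4 ≡ 16^2 = 256 ≡ 47 (mod 209)
4^8 ≡ 47^2 = 2209 ≡ 119 (mod 209)
4^16 ≡ 119^2 = 14161 ≡ 158 (mod 209)
4^32 ≡ 158^2 = 24964 ≡ 93 (mod 209)
4^64 ≡ 93^2 = 8649 ≡ 80 (mod 209)
4^128 ≡ 80^2 = 6400 ≡ 130 (mod 209)
208 = 128 + 64 + 16 in binary powers of 2.
So 4^208 ≡ 130 · 80 · 158 ≡ 42 (mod 209).
Since 42 ≠ 1, base 4 is a Fermat witness: 209 is composite.

42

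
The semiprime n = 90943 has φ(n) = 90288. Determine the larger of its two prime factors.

457

φ(n) = (p−1)(q−1) = n − (p+q) + 1, so p + q = 90943 − 90288 + 1 = 656.
p and q are the roots of t² − 656t + 90943 = 0.
Discriminant: 656² − 4·90943 = 430336 − 363772 = 66564; √66564 = 258.
q = (656 − 258)/2 = 199, p = (656 + 258)/2 = 457.
Check: 199 · 457 = 90943.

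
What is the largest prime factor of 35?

7

35 = 5 · 7
7 is prime.
So 35 = 5 · 7; the largest prime factor is 7.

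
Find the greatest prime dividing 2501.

2501 = 41 · 61
61 is prime.
So 2501 = 41 · 61; the largest prime factor is 61.

61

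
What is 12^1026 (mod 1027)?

12^1 ≡ 12 (mod 1027)
12^2 ≡ 12^2 = 144 ≡ 144 (mod 1027)
12^4 ≡ 144^2 = 20736 ≡ 196 (mod 1027)
12^8 ≡ 196^2 = 38416 ≡ 417 (mod 1027)
12^16 ≡ 417^2 = 173889 ≡ 326 (mod 1027)
12^32 ≡ 326^2 = 106276 ≡ 495 (mod 1027)
12^64 ≡ 495^2 = 245025 ≡ 599 (mod 1027)
12^128 ≡ 599^2 = 358801 ≡ 378 (mod 1027)
12^256 ≡ 378^2 = 142884 ≡ 131 (mod 1027)
12^512 ≡ 131^2 = 17161 ≡ 729 (mod 1027)
12^1024 ≡ 729^2 = 531441 ≡ 482 (mod 1027)
1026 = 1024 + 2 in binary powers of 2.
So 12^1026 ≡ 482 · 144 ≡ 599 (mod 1027).
Since 599 ≠ 1, base 12 is a Fermat witness: 1027 is composite.

599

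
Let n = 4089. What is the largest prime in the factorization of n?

4089 = 3 · 1363
1363 = 29 · 47
47 is prime.
So 4089 = 3 · 29 · 47; the largest prime factor is 47.

47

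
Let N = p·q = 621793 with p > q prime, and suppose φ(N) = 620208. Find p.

877

φ(n) = (p−1)(q−1) = n − (p+q) + 1, so p + q = 621793 − 620208 + 1 = 1586.
p and q are the roots of t² − 1586t + 621793 = 0.
Discriminant: 1586² − 4·621793 = 2515396 − 2487172 = 28224; √28224 = 168.
q = (1586 − 168)/2 = 709, p = (1586 + 168)/2 = 877.
Check: 709 · 877 = 621793.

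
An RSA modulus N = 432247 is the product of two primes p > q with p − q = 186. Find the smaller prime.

571

Since p = q + 186, we have 432247 = q(q + 186), so q² + 186q − 432247 = 0.
Discriminant: 186² + 4·432247 = 34596 + 1728988 = 1763584; √1763584 = 1328.
q = (−186 + 1328)/2 = 571, and p = q + 186 = 757.
Check: 571 · 757 = 432247.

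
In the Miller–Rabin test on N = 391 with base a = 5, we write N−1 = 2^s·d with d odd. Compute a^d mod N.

329

391 − 1 = 390 = 2^1 · 195, so d = 195.
5^1 ≡ 5 (mod 391)
5^2 ≡ 5^2 = 25 ≡ 25 (mod 391)
5^4 ≡ 25^2 = 625 ≡ 234 (mod 391)
5^8 ≡ 234^2 = 54756 ≡ 16 (mod 391)
5^16 ≡ 16^2 = 256 ≡ 256 (mod 391)
5^32 ≡ 256^2 = 65536 ≡ 239 (mod 391)
5^64 ≡ 239^2 = 57121 ≡ 35 (mod 391)
5^128 ≡ 35^2 = 1225 ≡ 52 (mod 391)
195 = 128 + 64 + 2 + 1 in binary powers of 2.
So 5^195 ≡ 52 · 35 · 25 · 5 ≡ 329 (mod 391).
Squaring chain: 329; never reaches −1, so base 5 is a Miller–Rabin witness that 391 is composite.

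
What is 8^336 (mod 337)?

1

8^1 ≡ 8 (mod 337)
8^2 ≡ 8^2 = 64 ≡ 64 (mod 337)
8^4 ≡ 64^2 = 4096 ≡ 52 (mod 337)
8^8 ≡ 52^2 = 2704 ≡ 8 (mod 337)
8^16 ≡ 8^2 = 64 ≡ 64 (mod 337)
8^32 ≡ 64^2 = 4096 ≡ 52 (mod 337)
8^64 ≡ 52^2 = 2704 ≡ 8 (mod 337)
8^128 ≡ 8^2 = 64 ≡ 64 (mod 337)
8^256 ≡ 64^2 = 4096 ≡ 52 (mod 337)
336 = 256 + 64 + 16 in binary powers of 2.
So 8^336 ≡ 52 · 8 · 64 ≡ 1 (mod 337).
Since the result is 1, base 8 gives no evidence that 337 is composite.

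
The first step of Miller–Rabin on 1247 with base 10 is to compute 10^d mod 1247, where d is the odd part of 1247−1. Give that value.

423

1247 − 1 = 1246 = 2^1 · 623, so d = 623.
10^1 ≡ 10 (mod 1247)
10^2 ≡ 10^2 = 100 ≡ 100 (mod 1247)
10^4 ≡ 100^2 = 10000 ≡ 24 (mod 1247)
10^8 ≡ 24^2 = 576 ≡ 576 (mod 1247)
10^16 ≡ 576^2 = 331776 ≡ 74 (mod 1247)
10^32 ≡ 74^2 = 5476 ≡ 488 (mod 1247)
10^64 ≡ 488^2 = 238144 ≡ 1214 (mod 1247)
10^128 ≡ 1214^2 = 1473796 ≡ 1089 (mod 1247)
10^256 ≡ 1089^2 = 1185921 ≡ 24 (mod 1247)
10^512 ≡ 24^2 = 576 ≡ 576 (mod 1247)
623 = 512 + 64 + 32 + 8 + 4 + 2 + 1 in binary powers of 2.
So 10^623 ≡ 576 · 1214 · 488 · 576 · 24 · 100 · 10 ≡ 423 (mod 1247).
Squaring chain: 423; never reaches −1, so base 10 is a Miller–Rabin witness that 1247 is composite.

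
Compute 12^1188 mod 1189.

146

12^1 ≡ 12 (mod 1189)
12^2 ≡ 12^2 = 144 ≡ 144 (mod 1189)
12^4 ≡ 144^2 = 20736 ≡ 523 (mod 1189)
12^8 ≡ 523^2 = 273529 ≡ 59 (mod 1189)
12^16 ≡ 59^2 = 3481 ≡ 1103 (mod 1189)
12^32 ≡ 1103^2 = 1216609 ≡ 262 (mod 1189)
12^64 ≡ 262^2 = 68644 ≡ 871 (mod 1189)
12^128 ≡ 871^2 = 758641 ≡ 59 (mod 1189)
12^256 ≡ 59^2 = 3481 ≡ 1103 (mod 1189)
12^512 ≡ 1103^2 = 1216609 ≡ 262 (mod 1189)
12^1024 ≡ 262^2 = 68644 ≡ 871 (mod 1189)
1188 = 1024 + 128 + 32 + 4 in binary powers of 2.
So 12^1188 ≡ 871 · 59 · 262 · 523 ≡ 146 (mod 1189).
Since 146 ≠ 1, base 12 is a Fermat witness: 1189 is composite.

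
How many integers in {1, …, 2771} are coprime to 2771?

2592

Factor: 2771 = 17 · 163.
φ(2771) = (17−1) · (163−1) = 16 · 162 = 2592.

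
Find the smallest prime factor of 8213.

8213 is odd.
Digit sum 14, not divisible by 3.
Ends in 3: not divisible by 5.
7: 8213 = 7·1173 + 2
11: 8213 = 11·746 + 7
13: 8213 = 13·631 + 10
17: 8213 = 17·483 + 2
19: 8213 = 19·432 + 5
23: 8213 = 23·357 + 2
29: 8213 = 29·283 + 6
31: 8213 = 31·264 + 29
37: 8213 = 37·221 + 36
41: 8213 = 41·200 + 13
43: 8213 = 43·191

43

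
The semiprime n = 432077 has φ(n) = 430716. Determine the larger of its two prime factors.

φ(n) = (p−1)(q−1) = n − (p+q) + 1, so p + q = 432077 − 430716 + 1 = 1362.
p and q are the roots of t² − 1362t + 432077 = 0.
Discriminant: 1362² − 4·432077 = 1855044 − 1728308 = 126736; √126736 = 356.
q = (1362 − 356)/2 = 503, p = (1362 + 356)/2 = 859.
Check: 503 · 859 = 432077.

859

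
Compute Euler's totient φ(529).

506

Factor: 529 = 23^2.
φ(529) = 23^1·(23−1) = 506.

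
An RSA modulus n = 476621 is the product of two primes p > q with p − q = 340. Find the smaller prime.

Since p = q + 340, we have 476621 = q(q + 340), so q² + 340q − 476621 = 0.
Discriminant: 340² + 4·476621 = 115600 + 1906484 = 2022084; √2022084 = 1422.
q = (−340 + 1422)/2 = 541, and p = q + 340 = 881.
Check: 541 · 881 = 476621.

541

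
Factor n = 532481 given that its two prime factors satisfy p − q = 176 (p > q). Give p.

823

Since p = q + 176, we have 532481 = q(q + 176), so q² + 176q − 532481 = 0.
Discriminant: 176² + 4·532481 = 30976 + 2129924 = 2160900; √2160900 = 1470.
q = (−176 + 1470)/2 = 647, and p = q + 176 = 823.
Check: 647 · 823 = 532481.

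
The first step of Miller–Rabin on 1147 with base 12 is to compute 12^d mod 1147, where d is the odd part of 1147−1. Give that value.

1046

1147 − 1 = 1146 = 2^1 · 573, so d = 573.
12^1 ≡ 12 (mod 1147)
12^2 ≡ 12^2 = 144 ≡ 144 (mod 1147)
12^4 ≡ 144^2 = 20736 ≡ 90 (mod 1147)
12^8 ≡ 90^2 = 8100 ≡ 71 (mod 1147)
12^16 ≡ 71^2 = 5041 ≡ 453 (mod 1147)
12^32 ≡ 453^2 = 205209 ≡ 1043 (mod 1147)
12^64 ≡ 1043^2 = 1087849 ≡ 493 (mod 1147)
12^128 ≡ 493^2 = 243049 ≡ 1032 (mod 1147)
12^256 ≡ 1032^2 = 1065024 ≡ 608 (mod 1147)
12^512 ≡ 608^2 = 369664 ≡ 330 (mod 1147)
573 = 512 + 32 + 16 + 8 + 4 + 1 in binary powers of 2.
So 12^573 ≡ 330 · 1043 · 453 · 71 · 90 · 12 ≡ 1046 (mod 1147).
Squaring chain: 1046; never reaches −1, so base 12 is a Miller–Rabin witness that 1147 is composite.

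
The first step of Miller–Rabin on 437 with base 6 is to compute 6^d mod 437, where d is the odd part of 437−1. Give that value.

437 − 1 = 436 = 2^2 · 109, so d = 109.
6^1 ≡ 6 (mod 437)
6^2 ≡ 6^2 = 36 ≡ 36 (mod 437)
6^4 ≡ 36^2 = 1296 ≡ 422 (mod 437)
6^8 ≡ 422^2 = 178084 ≡ 225 (mod 437)
6^16 ≡ 225^2 = 50625 ≡ 370 (mod 437)
6^32 ≡ 370^2 = 136900 ≡ 119 (mod 437)
6^64 ≡ 119^2 = 14161 ≡ 177 (mod 437)
109 = 64 + 32 + 8 + 4 + 1 in binary powers of 2.
So 6^109 ≡ 177 · 119 · 225 · 422 · 6 ≡ 234 (mod 437).
Squaring chain: 234 → 131; never reaches −1, so base 6 is a Miller–Rabin witness that 437 is composite.

234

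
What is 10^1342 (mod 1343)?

1079

10^1 ≡ 10 (mod 1343)
10^2 ≡ 10^2 = 100 ≡ 100 (mod 1343)
10^4 ≡ 100^2 = 10000 ≡ 599 (mod 1343)
10^8 ≡ 599^2 = 358801 ≡ 220 (mod 1343)
10^16 ≡ 220^2 = 48400 ≡ 52 (mod 1343)
10^32 ≡ 52^2 = 2704 ≡ 18 (mod 1343)
10^64 ≡ 18^2 = 324 ≡ 324 (mod 1343)
10^128 ≡ 324^2 = 104976 ≡ 222 (mod 1343)
10^256 ≡ 222^2 = 49284 ≡ 936 (mod 1343)
10^512 ≡ 936^2 = 876096 ≡ 460 (mod 1343)
10^1024 ≡ 460^2 = 211600 ≡ 749 (mod 1343)
1342 = 1024 + 256 + 32 + 16 + 8 + 4 + 2 in binary powers of 2.
So 10^1342 ≡ 749 · 936 · 18 · 52 · 220 · 599 · 100 ≡ 1079 (mod 1343).
Since 1079 ≠ 1, base 10 is a Fermat witness: 1343 is composite.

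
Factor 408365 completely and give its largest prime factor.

67

408365 = 5 · 81673
81673 = 23 · 3551
3551 = 53 · 67
67 is prime.
So 408365 = 5 · 23 · 53 · 67; the largest prime factor is 67.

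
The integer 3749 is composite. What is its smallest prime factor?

3749 is odd.
Digit sum 23, not divisible by 3.
Ends in 9: not divisible by 5.
7: 3749 = 7·535 + 4
11: 3749 = 11·340 + 9
13: 3749 = 13·288 + 5
17: 3749 = 17·220 + 9
19: 3749 = 19·197 + 6
23: 3749 = 23·163

23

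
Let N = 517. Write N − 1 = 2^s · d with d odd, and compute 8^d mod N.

238

517 − 1 = 516 = 2^2 · 129, so d = 129.
8^1 ≡ 8 (mod 517)
8^2 ≡ 8^2 = 64 ≡ 64 (mod 517)
8^4 ≡ 64^2 = 4096 ≡ 477 (mod 517)
8^8 ≡ 477^2 = 227529 ≡ 49 (mod 517)
8^16 ≡ 49^2 = 2401 ≡ 333 (mod 517)
8^32 ≡ 333^2 = 110889 ≡ 251 (mod 517)
8^64 ≡ 251^2 = 63001 ≡ 444 (mod 517)
8^128 ≡ 444^2 = 197136 ≡ 159 (mod 517)
129 = 128 + 1 in binary powers of 2.
So 8^129 ≡ 159 · 8 ≡ 238 (mod 517).
Squaring chain: 238 → 291; never reaches −1, so base 8 is a Miller–Rabin witness that 517 is composite.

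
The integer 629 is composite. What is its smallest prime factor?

17

629 is odd.
Digit sum 17, not divisible by 3.
Ends in 9: not divisible by 5.
7: 629 = 7·89 + 6
11: 629 = 11·57 + 2
13: 629 = 13·48 + 5
17: 629 = 17·37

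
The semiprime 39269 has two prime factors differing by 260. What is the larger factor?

367

Since p = q + 260, we have 39269 = q(q + 260), so q² + 260q − 39269 = 0.
Discriminant: 260² + 4·39269 = 67600 + 157076 = 224676; √224676 = 474.
q = (−260 + 474)/2 = 107, and p = q + 260 = 367.
Check: 107 · 367 = 39269.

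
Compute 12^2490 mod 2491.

12^1 ≡ 12 (mod 2491)
12^2 ≡ 12^2 = 144 ≡ 144 (mod 2491)
12^4 ≡ 144^2 = 20736 ≡ 808 (mod 2491)
12^8 ≡ 808^2 = 652864 ≡ 222 (mod 2491)
12^16 ≡ 222^2 = 49284 ≡ 1955 (mod 2491)
12^32 ≡ 1955^2 = 3822025 ≡ 831 (mod 2491)
12^64 ≡ 831^2 = 690561 ≡ 554 (mod 2491)
12^128 ≡ 554^2 = 306916 ≡ 523 (mod 2491)
12^256 ≡ 523^2 = 273529 ≡ 2010 (mod 2491)
12^512 ≡ 2010^2 = 4040100 ≡ 2189 (mod 2491)
12^1024 ≡ 2189^2 = 4791721 ≡ 1528 (mod 2491)
12^2048 ≡ 1528^2 = 2334784 ≡ 717 (mod 2491)
2490 = 2048 + 256 + 128 + 32 + 16 + 8 + 2 in binary powers of 2.
So 12^2490 ≡ 717 · 2010 · 523 · 831 · 1955 · 222 · 144 ≡ 873 (mod 2491).
Since 873 ≠ 1, base 12 is a Fermat witness: 2491 is composite.

873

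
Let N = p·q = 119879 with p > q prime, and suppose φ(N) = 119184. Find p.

φ(n) = (p−1)(q−1) = n − (p+q) + 1, so p + q = 119879 − 119184 + 1 = 696.
p and q are the roots of t² − 696t + 119879 = 0.
Discriminant: 696² − 4·119879 = 484416 − 479516 = 4900; √4900 = 70.
q = (696 − 70)/2 = 313, p = (696 + 70)/2 = 383.
Check: 313 · 383 = 119879.

383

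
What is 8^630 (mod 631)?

8^1 ≡ 8 (mod 631)
8^2 ≡ 8^2 = 64 ≡ 64 (mod 631)
8^4 ≡ 64^2 = 4096 ≡ 310 (mod 631)
8^8 ≡ 310^2 = 96100 ≡ 188 (mod 631)
8^16 ≡ 188^2 = 35344 ≡ 8 (mod 631)
8^32 ≡ 8^2 = 64 ≡ 64 (mod 631)
8^64 ≡ 64^2 = 4096 ≡ 310 (mod 631)
8^128 ≡ 310^2 = 96100 ≡ 188 (mod 631)
8^256 ≡ 188^2 = 35344 ≡ 8 (mod 631)
8^512 ≡ 8^2 = 64 ≡ 64 (mod 631)
630 = 512 + 64 + 32 + 16 + 4 + 2 in binary powers of 2.
So 8^630 ≡ 64 · 310 · 64 · 8 · 310 · 64 ≡ 1 (mod 631).
Since the result is 1, base 8 gives no evidence that 631 is composite.

1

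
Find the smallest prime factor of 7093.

7093 is odd.
Digit sum 19, not divisible by 3.
Ends in 3: not divisible by 5.
7: 7093 = 7·1013 + 2
11: 7093 = 11·644 + 9
13: 7093 = 13·545 + 8
17: 7093 = 17·417 + 4
19: 7093 = 19·373 + 6
23: 7093 = 23·308 + 9
29: 7093 = 29·244 + 17
31: 7093 = 31·228 + 25
37: 7093 = 37·191 + 26
41: 7093 = 41·173

41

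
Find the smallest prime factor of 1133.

1133 is odd.
Digit sum 8, not divisible by 3.
Ends in 3: not divisible by 5.
7: 1133 = 7·161 + 6
11: 1133 = 11·103

11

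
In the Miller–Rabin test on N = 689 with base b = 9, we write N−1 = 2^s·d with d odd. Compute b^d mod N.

689 − 1 = 688 = 2^4 · 43, so d = 43.
9^1 ≡ 9 (mod 689)
9^2 ≡ 9^2 = 81 ≡ 81 (mod 689)
9^4 ≡ 81^2 = 6561 ≡ 360 (mod 689)
9^8 ≡ 360^2 = 129600 ≡ 68 (mod 689)
9^16 ≡ 68^2 = 4624 ≡ 490 (mod 689)
9^32 ≡ 490^2 = 240100 ≡ 328 (mod 689)
43 = 32 + 8 + 2 + 1 in binary powers of 2.
So 9^43 ≡ 328 · 68 · 81 · 9 ≡ 594 (mod 689).
Squaring chain: 594 → 68 → 490 → 328; never reaches −1, so base 9 is a Miller–Rabin witness that 689 is composite.

594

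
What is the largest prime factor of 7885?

83

7885 = 5 · 1577
1577 = 19 · 83
83 is prime.
So 7885 = 5 · 19 · 83; the largest prime factor is 83.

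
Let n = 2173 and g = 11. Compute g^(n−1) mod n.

1950

11^1 ≡ 11 (mod 2173)
11^2 ≡ 11^2 = 121 ≡ 121 (mod 2173)
11^4 ≡ 121^2 = 14641 ≡ 1603 (mod 2173)
11^8 ≡ 1603^2 = 2569609 ≡ 1123 (mod 2173)
11^16 ≡ 1123^2 = 1261129 ≡ 789 (mod 2173)
11^32 ≡ 789^2 = 622521 ≡ 1043 (mod 2173)
11^64 ≡ 1043^2 = 1087849 ≡ 1349 (mod 2173)
11^128 ≡ 1349^2 = 1819801 ≡ 1000 (mod 2173)
11^256 ≡ 1000^2 = 1000000 ≡ 420 (mod 2173)
11^512 ≡ 420^2 = 176400 ≡ 387 (mod 2173)
11^1024 ≡ 387^2 = 149769 ≡ 2005 (mod 2173)
11^2048 ≡ 2005^2 = 4020025 ≡ 2148 (mod 2173)
2172 = 2048 + 64 + 32 + 16 + 8 + 4 in binary powers of 2.
So 11^2172 ≡ 2148 · 1349 · 1043 · 789 · 1123 · 1603 ≡ 1950 (mod 2173).
Since 1950 ≠ 1, base 11 is a Fermat witness: 2173 is composite.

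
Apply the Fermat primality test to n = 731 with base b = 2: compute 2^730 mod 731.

2^1 ≡ 2 (mod 731)
2^2 ≡ 2^2 = 4 ≡ 4 (mod 731)
2^4 ≡ 4^2 = 16 ≡ 16 (mod 731)
2^8 ≡ 16^2 = 256 ≡ 256 (mod 731)
2^16 ≡ 256^2 = 65536 ≡ 477 (mod 731)
2^32 ≡ 477^2 = 227529 ≡ 188 (mod 731)
2^64 ≡ 188^2 = 35344 ≡ 256 (mod 731)
2^128 ≡ 256^2 = 65536 ≡ 477 (mod 731)
2^256 ≡ 477^2 = 227529 ≡ 188 (mod 731)
2^512 ≡ 188^2 = 35344 ≡ 256 (mod 731)
730 = 512 + 128 + 64 + 16 + 8 + 2 in binary powers of 2.
So 2^730 ≡ 256 · 477 · 256 · 477 · 256 · 4 ≡ 4 (mod 731).
Since 4 ≠ 1, base 2 is a Fermat witness: 731 is composite.

4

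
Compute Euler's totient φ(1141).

Factor: 1141 = 7 · 163.
φ(1141) = (7−1) · (163−1) = 6 · 162 = 972.

972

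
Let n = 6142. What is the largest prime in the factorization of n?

83

6142 = 2 · 3071
3071 = 37 · 83
83 is prime.
So 6142 = 2 · 37 · 83; the largest prime factor is 83.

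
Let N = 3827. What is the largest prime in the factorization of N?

89

3827 = 43 · 89
89 is prime.
So 3827 = 43 · 89; the largest prime factor is 89.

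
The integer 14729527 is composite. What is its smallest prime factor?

59

14729527 is odd.
Digit sum 37, not divisible by 3.
Ends in 7: not divisible by 5.
7: 14729527 = 7·2104218 + 1
11: 14729527 = 11·1339047 + 10
13: 14729527 = 13·1133040 + 7
17: 14729527 = 17·866442 + 13
19: 14729527 = 19·775238 + 5
23: 14729527 = 23·640414 + 5
29: 14729527 = 29·507914 + 21
31: 14729527 = 31·475146 + 1
37: 14729527 = 37·398095 + 12
41: 14729527 = 41·359256 + 31
43: 14729527 = 43·342547 + 6
47: 14729527 = 47·313394 + 9
53: 14729527 = 53·277915 + 32
59: 14729527 = 59·249653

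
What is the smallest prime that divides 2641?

19

2641 is odd.
Digit sum 13, not divisible by 3.
Ends in 1: not divisible by 5.
7: 2641 = 7·377 + 2
11: 2641 = 11·240 + 1
13: 2641 = 13·203 + 2
17: 2641 = 17·155 + 6
19: 2641 = 19·139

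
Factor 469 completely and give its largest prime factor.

469 = 7 · 67
67 is prime.
So 469 = 7 · 67; the largest prime factor is 67.

67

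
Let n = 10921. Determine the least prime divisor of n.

67

10921 is odd.
Digit sum 13, not divisible by 3.
Ends in 1: not divisible by 5.
7: 10921 = 7·1560 + 1
11: 10921 = 11·992 + 9
13: 10921 = 13·840 + 1
17: 10921 = 17·642 + 7
19: 10921 = 19·574 + 15
23: 10921 = 23·474 + 19
29: 10921 = 29·376 + 17
31: 10921 = 31·352 + 9
37: 10921 = 37·295 + 6
41: 10921 = 41·266 + 15
43: 10921 = 43·253 + 42
47: 10921 = 47·232 + 17
53: 10921 = 53·206 + 3
59: 10921 = 59·185 + 6
61: 10921 = 61·179 + 2
67: 10921 = 67·163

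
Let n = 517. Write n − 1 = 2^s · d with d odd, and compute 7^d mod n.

316

517 − 1 = 516 = 2^2 · 129, so d = 129.
7^1 ≡ 7 (mod 517)
7^2 ≡ 7^2 = 49 ≡ 49 (mod 517)
7^4 ≡ 49^2 = 2401 ≡ 333 (mod 517)
7^8 ≡ 333^2 = 110889 ≡ 251 (mod 517)
7^16 ≡ 251^2 = 63001 ≡ 444 (mod 517)
7^32 ≡ 444^2 = 197136 ≡ 159 (mod 517)
7^64 ≡ 159^2 = 25281 ≡ 465 (mod 517)
7^128 ≡ 465^2 = 216225 ≡ 119 (mod 517)
129 = 128 + 1 in binary powers of 2.
So 7^129 ≡ 119 · 7 ≡ 316 (mod 517).
Squaring chain: 316 → 75; never reaches −1, so base 7 is a Miller–Rabin witness that 517 is composite.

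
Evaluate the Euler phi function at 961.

Factor: 961 = 31^2.
φ(961) = 31^1·(31−1) = 930.

930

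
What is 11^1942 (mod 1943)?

138

11^1 ≡ 11 (mod 1943)
11^2 ≡ 11^2 = 121 ≡ 121 (mod 1943)
11^4 ≡ 121^2 = 14641 ≡ 1040 (mod 1943)
11^8 ≡ 1040^2 = 1081600 ≡ 1292 (mod 1943)
11^16 ≡ 1292^2 = 1669264 ≡ 227 (mod 1943)
11^32 ≡ 227^2 = 51529 ≡ 1011 (mod 1943)
11^64 ≡ 1011^2 = 1022121 ≡ 103 (mod 1943)
11^128 ≡ 103^2 = 10609 ≡ 894 (mod 1943)
11^256 ≡ 894^2 = 799236 ≡ 663 (mod 1943)
11^512 ≡ 663^2 = 439569 ≡ 451 (mod 1943)
11^1024 ≡ 451^2 = 203401 ≡ 1329 (mod 1943)
1942 = 1024 + 512 + 256 + 128 + 16 + 4 + 2 in binary powers of 2.
So 11^1942 ≡ 1329 · 451 · 663 · 894 · 227 · 1040 · 121 ≡ 138 (mod 1943).
Since 138 ≠ 1, base 11 is a Fermat witness: 1943 is composite.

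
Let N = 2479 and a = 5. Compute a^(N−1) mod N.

5^1 ≡ 5 (mod 2479)
5^2 ≡ 5^2 = 25 ≡ 25 (mod 2479)
5^4 ≡ 25^2 = 625 ≡ 625 (mod 2479)
5^8 ≡ 625^2 = 390625 ≡ 1422 (mod 2479)
5^16 ≡ 1422^2 = 2022084 ≡ 1699 (mod 2479)
5^32 ≡ 1699^2 = 2886601 ≡ 1045 (mod 2479)
5^64 ≡ 1045^2 = 1092025 ≡ 1265 (mod 2479)
5^128 ≡ 1265^2 = 1600225 ≡ 1270 (mod 2479)
5^256 ≡ 1270^2 = 1612900 ≡ 1550 (mod 2479)
5^512 ≡ 1550^2 = 2402500 ≡ 349 (mod 2479)
5^1024 ≡ 349^2 = 121801 ≡ 330 (mod 2479)
5^2048 ≡ 330^2 = 108900 ≡ 2303 (mod 2479)
2478 = 2048 + 256 + 128 + 32 + 8 + 4 + 2 in binary powers of 2.
So 5^2478 ≡ 2303 · 1550 · 1270 · 1045 · 1422 · 625 · 25 ≡ 545 (mod 2479).
Since 545 ≠ 1, base 5 is a Fermat witness: 2479 is composite.

545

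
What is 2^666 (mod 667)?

179

2^1 ≡ 2 (mod 667)
2^2 ≡ 2^2 = 4 ≡ 4 (mod 667)
2^4 ≡ 4^2 = 16 ≡ 16 (mod 667)
2^8 ≡ 16^2 = 256 ≡ 256 (mod 667)
2^16 ≡ 256^2 = 65536 ≡ 170 (mod 667)
2^32 ≡ 170^2 = 28900 ≡ 219 (mod 667)
2^64 ≡ 219^2 = 47961 ≡ 604 (mod 667)
2^128 ≡ 604^2 = 364816 ≡ 634 (mod 667)
2^256 ≡ 634^2 = 401956 ≡ 422 (mod 667)
2^512 ≡ 422^2 = 178084 ≡ 662 (mod 667)
666 = 512 + 128 + 16 + 8 + 2 in binary powers of 2.
So 2^666 ≡ 662 · 634 · 170 · 256 · 4 ≡ 179 (mod 667).
Since 179 ≠ 1, base 2 is a Fermat witness: 667 is composite.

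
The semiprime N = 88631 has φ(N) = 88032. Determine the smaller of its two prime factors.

φ(n) = (p−1)(q−1) = n − (p+q) + 1, so p + q = 88631 − 88032 + 1 = 600.
p and q are the roots of t² − 600t + 88631 = 0.
Discriminant: 600² − 4·88631 = 360000 − 354524 = 5476; √5476 = 74.
q = (600 − 74)/2 = 263, p = (600 + 74)/2 = 337.
Check: 263 · 337 = 88631.

263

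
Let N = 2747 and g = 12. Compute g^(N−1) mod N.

12^1 ≡ 12 (mod 2747)
12^2 ≡ 12^2 = 144 ≡ 144 (mod 2747)
12^4 ≡ 144^2 = 20736 ≡ 1507 (mod 2747)
12^8 ≡ 1507^2 = 2271049 ≡ 2027 (mod 2747)
12^16 ≡ 2027^2 = 4108729 ≡ 1964 (mod 2747)
12^32 ≡ 1964^2 = 3857296 ≡ 508 (mod 2747)
12^64 ≡ 508^2 = 258064 ≡ 2593 (mod 2747)
12^128 ≡ 2593^2 = 6723649 ≡ 1740 (mod 2747)
12^256 ≡ 1740^2 = 3027600 ≡ 406 (mod 2747)
12^512 ≡ 406^2 = 164836 ≡ 16 (mod 2747)
12^1024 ≡ 16^2 = 256 ≡ 256 (mod 2747)
12^2048 ≡ 256^2 = 65536 ≡ 2355 (mod 2747)
2746 = 2048 + 512 + 128 + 32 + 16 + 8 + 2 in binary powers of 2.
So 12^2746 ≡ 2355 · 16 · 1740 · 508 · 1964 · 2027 · 144 ≡ 2137 (mod 2747).
Since 2137 ≠ 1, base 12 is a Fermat witness: 2747 is composite.

2137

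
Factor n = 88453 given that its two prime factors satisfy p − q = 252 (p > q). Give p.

Since p = q + 252, we have 88453 = q(q + 252), so q² + 252q − 88453 = 0.
Discriminant: 252² + 4·88453 = 63504 + 353812 = 417316; √417316 = 646.
q = (−252 + 646)/2 = 197, and p = q + 252 = 449.
Check: 197 · 449 = 88453.

449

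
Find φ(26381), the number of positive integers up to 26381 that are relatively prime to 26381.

Factor: 26381 = 23 · 31 · 37.
φ(26381) = (23−1) · (31−1) · (37−1) = 22 · 30 · 36 = 23760.

23760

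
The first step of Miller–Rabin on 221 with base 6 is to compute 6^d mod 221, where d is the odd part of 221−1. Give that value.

221 − 1 = 220 = 2^2 · 55, so d = 55.
6^1 ≡ 6 (mod 221)
6^2 ≡ 6^2 = 36 ≡ 36 (mod 221)
6^4 ≡ 36^2 = 1296 ≡ 191 (mod 221)
6^8 ≡ 191^2 = 36481 ≡ 16 (mod 221)
6^16 ≡ 16^2 = 256 ≡ 35 (mod 221)
6^32 ≡ 35^2 = 1225 ≡ 120 (mod 221)
55 = 32 + 16 + 4 + 2 + 1 in binary powers of 2.
So 6^55 ≡ 120 · 35 · 191 · 36 · 6 ≡ 150 (mod 221).
Squaring chain: 150 → 179; never reaches −1, so base 6 is a Miller–Rabin witness that 221 is composite.

150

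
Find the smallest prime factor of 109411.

109411 is odd.
Digit sum 16, not divisible by 3.
Ends in 1: not divisible by 5.
7: 109411 = 7·15630 + 1
11: 109411 = 11·9946 + 5
13: 109411 = 13·8416 + 3
17: 109411 = 17·6435 + 16
19: 109411 = 19·5758 + 9
23: 109411 = 23·4757

23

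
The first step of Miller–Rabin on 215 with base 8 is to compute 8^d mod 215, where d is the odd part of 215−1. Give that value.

22

215 − 1 = 214 = 2^1 · 107, so d = 107.
8^1 ≡ 8 (mod 215)
8^2 ≡ 8^2 = 64 ≡ 64 (mod 215)
8^4 ≡ 64^2 = 4096 ≡ 11 (mod 215)
8^8 ≡ 11^2 = 121 ≡ 121 (mod 215)
8^16 ≡ 121^2 = 14641 ≡ 21 (mod 215)
8^32 ≡ 21^2 = 441 ≡ 11 (mod 215)
8^64 ≡ 11^2 = 121 ≡ 121 (mod 215)
107 = 64 + 32 + 8 + 2 + 1 in binary powers of 2.
So 8^107 ≡ 121 · 11 · 121 · 64 · 8 ≡ 22 (mod 215).
Squaring chain: 22; never reaches −1, so base 8 is a Miller–Rabin witness that 215 is composite.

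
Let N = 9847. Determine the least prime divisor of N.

9847 is odd.
Digit sum 28, not divisible by 3.
Ends in 7: not divisible by 5.
7: 9847 = 7·1406 + 5
11: 9847 = 11·895 + 2
13: 9847 = 13·757 + 6
17: 9847 = 17·579 + 4
19: 9847 = 19·518 + 5
23: 9847 = 23·428 + 3
29: 9847 = 29·339 + 16
31: 9847 = 31·317 + 20
37: 9847 = 37·266 + 5
41: 9847 = 41·240 + 7
43: 9847 = 43·229

43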